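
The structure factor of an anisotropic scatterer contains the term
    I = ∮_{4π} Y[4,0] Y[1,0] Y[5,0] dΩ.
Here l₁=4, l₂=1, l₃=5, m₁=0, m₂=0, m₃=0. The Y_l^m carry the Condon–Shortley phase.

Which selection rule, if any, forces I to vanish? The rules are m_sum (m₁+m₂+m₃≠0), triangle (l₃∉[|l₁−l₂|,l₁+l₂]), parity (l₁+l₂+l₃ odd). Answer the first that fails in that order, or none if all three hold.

none

m₁+m₂+m₃ = 0 + 0 + 0 = 0  ✓
triangle: |4−1|=3 ≤ l₃=5 ≤ 4+1=5  ✓
parity: l₁+l₂+l₃ = 10 is even  ✓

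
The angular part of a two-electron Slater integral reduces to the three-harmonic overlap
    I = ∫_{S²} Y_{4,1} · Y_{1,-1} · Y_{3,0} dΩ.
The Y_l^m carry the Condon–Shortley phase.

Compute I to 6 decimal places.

m-sum 0 ✓  L=8 even ✓  3≤3≤5 ✓
Π(2lᵢ+1) = 9×3×7 = 189
triangle coeff Δ(4,1,3) = 1/252
Σ_t [1,1]: t=1:−1/36 = -1/36
(3j)²=4/63 [(4 1 3; 0 0 0)], sign=+1
Σ_t [0,0]: t=0:+1/72 = 1/72
(3j)²=5/126 [(4 1 3; 1 -1 0)], sign=-1
⇒ 4πI² = 10/21
I = (-1)√(10/21/(4π)) = -0.19466390

-0.194664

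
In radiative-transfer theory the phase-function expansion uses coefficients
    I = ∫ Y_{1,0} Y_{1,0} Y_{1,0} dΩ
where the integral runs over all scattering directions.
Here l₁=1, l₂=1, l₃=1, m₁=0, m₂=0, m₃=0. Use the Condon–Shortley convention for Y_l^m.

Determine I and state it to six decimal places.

0.000000

L=3 odd ⇒ parity kills the (l;000) factor ⇒ I = 0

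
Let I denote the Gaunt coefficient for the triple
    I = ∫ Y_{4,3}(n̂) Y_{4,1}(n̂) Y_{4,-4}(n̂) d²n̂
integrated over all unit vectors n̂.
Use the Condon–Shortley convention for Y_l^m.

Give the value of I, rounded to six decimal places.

-0.168431

Checks pass: Σm=0; 12 even; l₃=4∈[0,8].
(2·4+1)(2·4+1)(2·4+1) = 729
Δ: 4! 4! 4! / 13! → 1/450450
sum: t=0:+1/13824 t=1:−1/216 t=2:+1/64 t=3:−1/216 t=4:+1/13824 = 5/768
3j²(4 4 4; 0 0 0) = Δ·Π!·Σ² = 18/1001  (sign +1)
sum: t=1:−1/3456 = -1/3456
3j²(4 4 4; 3 1 -4) = Δ·Π!·Σ² = 35/1287  (sign -1)
combine: 4πI² = 729·18/1001·35/1287 = 7290/20449
take √, sign -1: I = -0.16843130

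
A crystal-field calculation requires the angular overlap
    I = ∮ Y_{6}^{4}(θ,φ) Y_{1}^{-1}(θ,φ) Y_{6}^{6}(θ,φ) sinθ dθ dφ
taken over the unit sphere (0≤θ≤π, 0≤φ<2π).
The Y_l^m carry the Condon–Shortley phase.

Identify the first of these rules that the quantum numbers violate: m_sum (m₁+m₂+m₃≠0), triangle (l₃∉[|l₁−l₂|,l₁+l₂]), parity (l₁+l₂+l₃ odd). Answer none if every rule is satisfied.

Σmᵢ = 9  ✗
l₃∈[|l₁−l₂|,l₁+l₂]=[5,7], have l₃=6
Σlᵢ = 13 ⇒ odd

m_sum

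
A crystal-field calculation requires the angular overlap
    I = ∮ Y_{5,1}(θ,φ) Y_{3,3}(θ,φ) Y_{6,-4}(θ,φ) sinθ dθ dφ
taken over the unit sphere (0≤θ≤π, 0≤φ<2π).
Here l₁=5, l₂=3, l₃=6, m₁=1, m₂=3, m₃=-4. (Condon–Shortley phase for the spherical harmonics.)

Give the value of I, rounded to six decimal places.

-0.190675

m-sum 0 ✓  L=14 even ✓  2≤6≤8 ✓
Π(2lᵢ+1) = 11×7×13 = 1001
triangle coeff Δ(5,3,6) = 1/675675
Σ_t [0,2]: t=0:+1/8640 t=1:−1/2304 t=2:+1/8640 = -7/34560
(3j)²=7/429 [(5 3 6; 0 0 0)], sign=-1
Σ_t [2,2]: t=2:+1/69120 = 1/69120
(3j)²=4/143 [(5 3 6; 1 3 -4)], sign=+1
⇒ 4πI² = 196/429
I = (-1)√(196/429/(4π)) = -0.19067531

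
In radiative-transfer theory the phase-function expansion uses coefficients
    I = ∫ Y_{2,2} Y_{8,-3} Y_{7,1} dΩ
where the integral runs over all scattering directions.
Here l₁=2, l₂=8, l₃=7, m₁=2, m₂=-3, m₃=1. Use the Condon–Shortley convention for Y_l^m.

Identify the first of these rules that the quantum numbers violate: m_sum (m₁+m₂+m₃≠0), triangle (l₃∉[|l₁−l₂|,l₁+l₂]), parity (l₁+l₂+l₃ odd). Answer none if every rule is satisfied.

Σmᵢ = 0  ✓
l₃∈[|l₁−l₂|,l₁+l₂]=[6,10], have l₃=7  ✓
Σlᵢ = 17 ⇒ odd  ✗

parity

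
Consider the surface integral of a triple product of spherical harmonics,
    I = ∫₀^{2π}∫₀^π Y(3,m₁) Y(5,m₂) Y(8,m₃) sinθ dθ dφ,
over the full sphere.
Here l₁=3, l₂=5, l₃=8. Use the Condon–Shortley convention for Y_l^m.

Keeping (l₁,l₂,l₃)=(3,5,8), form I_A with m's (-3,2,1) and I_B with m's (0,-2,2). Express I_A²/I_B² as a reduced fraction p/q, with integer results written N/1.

7/200

Shared (l₁,l₂,l₃)=(3,5,8): N and (l;000)² cancel in I_A²/I_B².
A: Δ = 0!·6!·10!/17! = 1/136136; Racah Σ t=0..0: t=0:+1/21772800 = 1/21772800; ⇒ 3j(3 5 8; -3 2 1)² = 3/4862, sgn -1
B: Δ = 0!·6!·10!/17! = 1/136136; Racah Σ t=0..0: t=0:+1/1088640 = 1/1088640; ⇒ 3j(3 5 8; 0 -2 2)² = 300/17017, sgn +1
I_A²/I_B² = (3/4862)/(300/17017) = 7/200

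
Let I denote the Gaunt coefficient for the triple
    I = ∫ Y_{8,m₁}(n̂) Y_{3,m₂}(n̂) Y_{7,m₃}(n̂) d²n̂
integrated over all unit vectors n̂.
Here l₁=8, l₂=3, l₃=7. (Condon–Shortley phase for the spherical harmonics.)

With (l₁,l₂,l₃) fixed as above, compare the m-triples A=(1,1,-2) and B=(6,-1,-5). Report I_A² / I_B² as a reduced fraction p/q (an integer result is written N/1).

529/624

l's match ⇒ only the (l;m) 3-j factors differ between A and B.
A: triangle coeff Δ(8,3,7) = 1/5290740; Σ_t [2,4]: t=2:+1/4838400 t=3:−1/5806080 t=4:+1/104509440 = 23/522547200; (3j)²=529/377910 [(8 3 7; 1 1 -2)], sign=-1
B: triangle coeff Δ(8,3,7) = 1/5290740; Σ_t [0,2]: t=0:+1/348364800 t=1:−1/239500800 t=2:+1/3832012800 = -1/958003200; (3j)²=8/4845 [(8 3 7; 6 -1 -5)], sign=-1
I_A²/I_B² = (529/377910)/(8/4845) = 529/624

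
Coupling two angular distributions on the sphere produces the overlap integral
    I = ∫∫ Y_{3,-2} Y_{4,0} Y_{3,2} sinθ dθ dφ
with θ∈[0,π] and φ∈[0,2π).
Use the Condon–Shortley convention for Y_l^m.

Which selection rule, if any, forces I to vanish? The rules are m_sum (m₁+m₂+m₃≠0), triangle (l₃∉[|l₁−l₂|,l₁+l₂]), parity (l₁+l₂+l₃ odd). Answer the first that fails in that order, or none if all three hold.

m₁+m₂+m₃ = -2 + 0 + 2 = 0  ✓
triangle: |3−4|=1 ≤ l₃=3 ≤ 3+4=7  ✓
parity: l₁+l₂+l₃ = 10 is even  ✓

none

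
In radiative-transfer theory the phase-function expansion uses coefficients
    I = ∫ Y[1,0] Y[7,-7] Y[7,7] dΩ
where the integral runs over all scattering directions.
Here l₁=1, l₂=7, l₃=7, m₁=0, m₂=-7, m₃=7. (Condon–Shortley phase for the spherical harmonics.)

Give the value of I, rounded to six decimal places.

Σlᵢ=15 odd — θ-integrand is odd under cosθ→−cosθ; I=0

0.000000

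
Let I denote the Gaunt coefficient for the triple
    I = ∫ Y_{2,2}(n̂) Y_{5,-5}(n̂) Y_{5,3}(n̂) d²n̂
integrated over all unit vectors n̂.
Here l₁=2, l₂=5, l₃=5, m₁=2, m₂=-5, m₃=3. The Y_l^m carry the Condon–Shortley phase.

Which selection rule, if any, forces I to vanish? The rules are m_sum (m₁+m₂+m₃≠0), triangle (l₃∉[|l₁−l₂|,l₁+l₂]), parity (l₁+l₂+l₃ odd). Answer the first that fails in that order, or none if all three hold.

none

m₁+m₂+m₃ = 2 − 5 + 3 = 0  ✓
triangle: |2−5|=3 ≤ l₃=5 ≤ 2+5=7  ✓
parity: l₁+l₂+l₃ = 12 is even  ✓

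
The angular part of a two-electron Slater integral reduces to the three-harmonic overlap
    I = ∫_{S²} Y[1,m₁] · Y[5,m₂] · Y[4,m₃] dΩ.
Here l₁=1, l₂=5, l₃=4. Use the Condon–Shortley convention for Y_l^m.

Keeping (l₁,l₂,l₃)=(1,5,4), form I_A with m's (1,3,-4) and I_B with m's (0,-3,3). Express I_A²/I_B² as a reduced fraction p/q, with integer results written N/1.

Shared (l₁,l₂,l₃)=(1,5,4): N and (l;000)² cancel in I_A²/I_B².
A: Δ = 2!·0!·8!/11! = 1/495; Racah Σ t=0..0: t=0:+1/80640 = 1/80640; ⇒ 3j(1 5 4; 1 3 -4)² = 1/495, sgn +1
B: Δ = 2!·0!·8!/11! = 1/495; Racah Σ t=1..1: t=1:−1/5040 = -1/5040; ⇒ 3j(1 5 4; 0 -3 3)² = 16/495, sgn +1
I_A²/I_B² = (1/495)/(16/495) = 1/16

1/16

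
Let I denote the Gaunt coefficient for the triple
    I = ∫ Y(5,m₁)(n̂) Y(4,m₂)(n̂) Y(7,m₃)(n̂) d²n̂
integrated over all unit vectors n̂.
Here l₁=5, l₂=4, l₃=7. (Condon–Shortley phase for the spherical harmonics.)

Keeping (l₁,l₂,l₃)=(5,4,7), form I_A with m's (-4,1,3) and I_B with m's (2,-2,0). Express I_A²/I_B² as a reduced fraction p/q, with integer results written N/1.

38025/28672

Same 5,4,7: normalisation and zero-m 3j drop out of the ratio.
A: Δ: 2! 8! 6! / 17! → 1/6126120; sum: t=1:−1/1935360 t=2:+1/362880 = 13/5806080; 3j²(5 4 7; -4 1 3) = Δ·Π!·Σ² = 195/10472  (sign +1)
B: Δ: 2! 8! 6! / 17! → 1/6126120; sum: t=0:+1/69120 t=1:−1/172800 t=2:+1/7257600 = 1/113400; 3j²(5 4 7; 2 -2 0) = Δ·Π!·Σ² = 512/36465  (sign -1)
I_A²/I_B² = (195/10472)/(512/36465) = 38025/28672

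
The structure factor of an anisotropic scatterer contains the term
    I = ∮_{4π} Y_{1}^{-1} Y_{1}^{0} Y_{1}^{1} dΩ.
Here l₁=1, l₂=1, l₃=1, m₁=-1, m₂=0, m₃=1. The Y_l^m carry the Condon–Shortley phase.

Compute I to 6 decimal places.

Σlᵢ=3 odd — θ-integrand is odd under cosθ→−cosθ; I=0

0.000000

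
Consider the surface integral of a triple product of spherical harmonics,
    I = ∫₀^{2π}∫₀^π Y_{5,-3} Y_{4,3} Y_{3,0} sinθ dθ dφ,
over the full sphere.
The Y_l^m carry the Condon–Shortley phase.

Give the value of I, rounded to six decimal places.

0.103862

Rules hold: Σm=0, L=12 even, 1≤3≤9.
N = 11·9·7 = 693
Δ = 6!·4!·2!/13! = 1/180180
Racah Σ t=2..4: t=2:+1/576 t=3:−1/144 t=4:+1/576 = -1/288
⇒ 3j(5 4 3; 0 0 0)² = 20/1001, sgn +1
Racah Σ t=5..6: t=5:−1/1440 t=6:+1/2880 = -1/2880
⇒ 3j(5 4 3; -3 3 0)² = 7/715, sgn +1
4πI² = N·(3j₀)²·(3jₘ)² = 252/1859
I = +1·√(0.135557/4π) = 0.10386175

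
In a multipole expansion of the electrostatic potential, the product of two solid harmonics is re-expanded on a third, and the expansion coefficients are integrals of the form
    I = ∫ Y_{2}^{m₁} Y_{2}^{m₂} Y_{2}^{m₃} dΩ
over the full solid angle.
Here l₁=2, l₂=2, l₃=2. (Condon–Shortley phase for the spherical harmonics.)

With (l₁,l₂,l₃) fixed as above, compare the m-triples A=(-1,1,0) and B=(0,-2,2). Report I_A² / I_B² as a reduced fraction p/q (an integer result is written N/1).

1/4

l's match ⇒ only the (l;m) 3-j factors differ between A and B.
A: triangle coeff Δ(2,2,2) = 1/630; Σ_t [1,2]: t=1:−1/4 t=2:+1/2 = 1/4; (3j)²=1/70 [(2 2 2; -1 1 0)], sign=+1
B: triangle coeff Δ(2,2,2) = 1/630; Σ_t [0,0]: t=0:+1/8 = 1/8; (3j)²=2/35 [(2 2 2; 0 -2 2)], sign=+1
I_A²/I_B² = (1/70)/(2/35) = 1/4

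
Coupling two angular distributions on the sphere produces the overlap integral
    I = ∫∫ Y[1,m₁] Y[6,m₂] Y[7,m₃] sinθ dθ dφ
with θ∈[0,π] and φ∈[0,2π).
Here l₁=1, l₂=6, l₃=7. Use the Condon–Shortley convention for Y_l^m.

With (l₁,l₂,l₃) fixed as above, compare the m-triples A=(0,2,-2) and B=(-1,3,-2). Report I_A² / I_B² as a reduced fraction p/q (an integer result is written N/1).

l's match ⇒ only the (l;m) 3-j factors differ between A and B.
A: triangle coeff Δ(1,6,7) = 1/1365; Σ_t [0,0]: t=0:+1/967680 = 1/967680; (3j)²=3/91 [(1 6 7; 0 2 -2)], sign=-1
B: triangle coeff Δ(1,6,7) = 1/1365; Σ_t [0,0]: t=0:+1/4354560 = 1/4354560; (3j)²=2/273 [(1 6 7; -1 3 -2)], sign=-1
I_A²/I_B² = (3/91)/(2/273) = 9/2

9/2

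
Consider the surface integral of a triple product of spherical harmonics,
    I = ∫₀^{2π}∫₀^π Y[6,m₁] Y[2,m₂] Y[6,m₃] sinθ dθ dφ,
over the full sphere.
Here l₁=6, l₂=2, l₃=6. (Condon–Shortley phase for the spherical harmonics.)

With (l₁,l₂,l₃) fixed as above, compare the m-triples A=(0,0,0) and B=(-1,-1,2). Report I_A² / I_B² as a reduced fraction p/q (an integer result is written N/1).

Shared (l₁,l₂,l₃)=(6,2,6): N and (l;000)² cancel in I_A²/I_B².
A: Δ = 2!·10!·2!/15! = 1/90090; Racah Σ t=0..2: t=0:+1/69120 t=1:−1/14400 t=2:+1/69120 = -7/172800; ⇒ 3j(6 2 6; 0 0 0)² = 14/715, sgn -1
B: Δ = 2!·10!·2!/15! = 1/90090; Racah Σ t=0..1: t=0:+1/60480 t=1:−1/34560 = -1/80640; ⇒ 3j(6 2 6; -1 -1 2)² = 6/1001, sgn -1
I_A²/I_B² = (14/715)/(6/1001) = 49/15

49/15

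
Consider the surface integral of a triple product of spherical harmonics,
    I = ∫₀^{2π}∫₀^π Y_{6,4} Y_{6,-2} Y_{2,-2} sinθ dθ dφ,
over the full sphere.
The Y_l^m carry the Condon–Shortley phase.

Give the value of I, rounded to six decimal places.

-0.153870

m-sum 0 ✓  L=14 even ✓  0≤2≤12 ✓
Π(2lᵢ+1) = 13×13×5 = 845
triangle coeff Δ(6,6,2) = 1/90090
Σ_t [4,6]: t=4:+1/69120 t=5:−1/14400 t=6:+1/69120 = -7/172800
(3j)²=14/715 [(6 6 2; 0 0 0)], sign=-1
Σ_t [2,2]: t=2:+1/322560 = 1/322560
(3j)²=18/1001 [(6 6 2; 4 -2 -2)], sign=+1
⇒ 4πI² = 36/121
I = (-1)√(36/121/(4π)) = -0.15386989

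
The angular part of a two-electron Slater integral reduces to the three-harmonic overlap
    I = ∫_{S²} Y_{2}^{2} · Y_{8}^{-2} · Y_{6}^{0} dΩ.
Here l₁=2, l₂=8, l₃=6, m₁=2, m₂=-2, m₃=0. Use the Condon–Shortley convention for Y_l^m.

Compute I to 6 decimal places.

Rules hold: Σm=0, L=16 even, 6≤6≤10.
N = 5·17·13 = 1105
Δ = 4!·0!·12!/17! = 1/30940
Racah Σ t=2..2: t=2:+1/2073600 = 1/2073600
⇒ 3j(2 8 6; 0 0 0)² = 28/1105, sgn +1
Racah Σ t=0..0: t=0:+1/12441600 = 1/12441600
⇒ 3j(2 8 6; 2 -2 0)² = 3/442, sgn +1
4πI² = N·(3j₀)²·(3jₘ)² = 42/221
I = +1·√(0.190045/4π) = 0.12297691

0.122977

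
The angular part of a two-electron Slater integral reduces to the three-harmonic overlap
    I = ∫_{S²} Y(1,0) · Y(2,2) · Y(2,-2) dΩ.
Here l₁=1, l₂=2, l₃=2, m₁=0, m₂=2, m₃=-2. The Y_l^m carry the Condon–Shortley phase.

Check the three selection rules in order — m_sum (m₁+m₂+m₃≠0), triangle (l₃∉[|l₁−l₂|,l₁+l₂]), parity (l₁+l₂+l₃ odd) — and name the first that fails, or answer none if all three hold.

parity

m₁+m₂+m₃ = 0 + 2 − 2 = 0  ✓
triangle: |1−2|=1 ≤ l₃=2 ≤ 1+2=3  ✓
parity: l₁+l₂+l₃ = 5 is odd  ✗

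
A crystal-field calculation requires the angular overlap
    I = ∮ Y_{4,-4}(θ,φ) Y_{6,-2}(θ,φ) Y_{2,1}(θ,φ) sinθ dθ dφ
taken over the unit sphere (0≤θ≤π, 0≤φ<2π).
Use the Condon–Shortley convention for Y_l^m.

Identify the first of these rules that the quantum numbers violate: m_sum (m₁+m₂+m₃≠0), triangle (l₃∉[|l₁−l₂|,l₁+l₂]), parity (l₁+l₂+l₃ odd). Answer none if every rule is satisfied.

Σmᵢ = -5  ✗
l₃∈[|l₁−l₂|,l₁+l₂]=[2,10], have l₃=2
Σlᵢ = 12 ⇒ even

m_sum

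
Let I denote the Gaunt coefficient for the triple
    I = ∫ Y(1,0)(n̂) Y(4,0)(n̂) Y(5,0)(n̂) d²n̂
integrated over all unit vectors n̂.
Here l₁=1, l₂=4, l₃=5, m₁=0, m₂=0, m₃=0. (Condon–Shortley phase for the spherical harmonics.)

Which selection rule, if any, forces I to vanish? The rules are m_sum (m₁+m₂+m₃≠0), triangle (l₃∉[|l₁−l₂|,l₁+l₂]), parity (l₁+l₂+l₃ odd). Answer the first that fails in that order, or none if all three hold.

none

m₁+m₂+m₃ = 0 + 0 + 0 = 0  ✓
triangle: |1−4|=3 ≤ l₃=5 ≤ 1+4=5  ✓
parity: l₁+l₂+l₃ = 10 is even  ✓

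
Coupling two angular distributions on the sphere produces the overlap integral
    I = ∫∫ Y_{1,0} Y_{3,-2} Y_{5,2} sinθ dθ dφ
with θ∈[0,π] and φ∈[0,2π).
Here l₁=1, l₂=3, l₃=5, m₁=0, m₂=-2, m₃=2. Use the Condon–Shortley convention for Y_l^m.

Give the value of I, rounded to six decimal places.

0.000000

|1−3|≤5≤1+3 violated ⇒ I = 0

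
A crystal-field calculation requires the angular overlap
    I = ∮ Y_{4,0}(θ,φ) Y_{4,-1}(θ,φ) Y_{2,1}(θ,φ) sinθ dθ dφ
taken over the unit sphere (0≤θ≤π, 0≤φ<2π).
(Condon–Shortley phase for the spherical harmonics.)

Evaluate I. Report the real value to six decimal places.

-0.044869

Rules hold: Σm=0, L=10 even, 0≤2≤8.
N = 9·9·5 = 405
Δ = 6!·2!·2!/11! = 1/13860
Racah Σ t=2..4: t=2:+1/192 t=3:−1/36 t=4:+1/192 = -5/288
⇒ 3j(4 4 2; 0 0 0)² = 20/693, sgn -1
Racah Σ t=2..3: t=2:+1/96 t=3:−1/72 = -1/288
⇒ 3j(4 4 2; 0 -1 1)² = 1/462, sgn +1
4πI² = N·(3j₀)²·(3jₘ)² = 150/5929
I = -1·√(0.0252994/4π) = -0.04486937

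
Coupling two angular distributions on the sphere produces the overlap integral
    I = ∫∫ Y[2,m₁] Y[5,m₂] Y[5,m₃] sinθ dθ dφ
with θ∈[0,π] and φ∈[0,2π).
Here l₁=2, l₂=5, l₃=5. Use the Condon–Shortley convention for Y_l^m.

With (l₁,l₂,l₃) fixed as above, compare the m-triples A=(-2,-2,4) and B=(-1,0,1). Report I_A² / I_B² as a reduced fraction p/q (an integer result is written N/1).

l's match ⇒ only the (l;m) 3-j factors differ between A and B.
A: triangle coeff Δ(2,5,5) = 1/38610; Σ_t [2,2]: t=2:+1/20160 = 1/20160; (3j)²=12/715 [(2 5 5; -2 -2 4)], sign=-1
B: triangle coeff Δ(2,5,5) = 1/38610; Σ_t [1,2]: t=1:−1/1152 t=2:+1/1440 = -1/5760; (3j)²=1/858 [(2 5 5; -1 0 1)], sign=-1
I_A²/I_B² = (12/715)/(1/858) = 72/5

72/5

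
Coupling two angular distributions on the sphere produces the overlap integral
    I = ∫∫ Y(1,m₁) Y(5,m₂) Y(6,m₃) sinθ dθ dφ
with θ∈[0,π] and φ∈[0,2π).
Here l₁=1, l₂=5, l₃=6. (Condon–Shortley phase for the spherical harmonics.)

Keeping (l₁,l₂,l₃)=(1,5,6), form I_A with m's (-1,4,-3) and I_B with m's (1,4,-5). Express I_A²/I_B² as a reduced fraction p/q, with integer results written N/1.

3/55

l's match ⇒ only the (l;m) 3-j factors differ between A and B.
A: triangle coeff Δ(1,5,6) = 1/858; Σ_t [0,0]: t=0:+1/725760 = 1/725760; (3j)²=1/286 [(1 5 6; -1 4 -3)], sign=-1
B: triangle coeff Δ(1,5,6) = 1/858; Σ_t [0,0]: t=0:+1/725760 = 1/725760; (3j)²=5/78 [(1 5 6; 1 4 -5)], sign=-1
I_A²/I_B² = (1/286)/(5/78) = 3/55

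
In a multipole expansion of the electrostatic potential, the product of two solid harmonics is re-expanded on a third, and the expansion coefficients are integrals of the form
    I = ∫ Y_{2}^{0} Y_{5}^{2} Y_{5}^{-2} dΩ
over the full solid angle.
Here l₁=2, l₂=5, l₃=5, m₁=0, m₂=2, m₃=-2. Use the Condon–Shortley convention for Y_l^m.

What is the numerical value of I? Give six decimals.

Checks pass: Σm=0; 12 even; l₃=5∈[3,7].
(2·2+1)(2·5+1)(2·5+1) = 605
Δ: 2! 2! 8! / 13! → 1/38610
sum: t=0:+1/2880 t=1:−1/576 t=2:+1/2880 = -1/960
3j²(2 5 5; 0 0 0) = Δ·Π!·Σ² = 10/429  (sign +1)
sum: t=0:+1/20160 t=1:−1/1440 t=2:+1/2880 = -1/3360
3j²(2 5 5; 0 2 -2) = Δ·Π!·Σ² = 6/715  (sign +1)
combine: 4πI² = 605·10/429·6/715 = 20/169
take √, sign +1: I = 0.09704356

0.097044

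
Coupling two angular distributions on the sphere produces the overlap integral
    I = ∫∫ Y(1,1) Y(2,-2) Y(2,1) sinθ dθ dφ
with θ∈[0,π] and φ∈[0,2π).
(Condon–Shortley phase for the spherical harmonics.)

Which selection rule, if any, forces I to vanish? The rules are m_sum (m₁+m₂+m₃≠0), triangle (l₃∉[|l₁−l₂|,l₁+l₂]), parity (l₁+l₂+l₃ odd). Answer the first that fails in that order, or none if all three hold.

azimuthal sum: 1 − 2 + 1 = 0  ✓
1 ≤ 2 ≤ 3 (triangle on l)  ✓
L = 1 + 2 + 2 = 5 (odd)  ✗

parity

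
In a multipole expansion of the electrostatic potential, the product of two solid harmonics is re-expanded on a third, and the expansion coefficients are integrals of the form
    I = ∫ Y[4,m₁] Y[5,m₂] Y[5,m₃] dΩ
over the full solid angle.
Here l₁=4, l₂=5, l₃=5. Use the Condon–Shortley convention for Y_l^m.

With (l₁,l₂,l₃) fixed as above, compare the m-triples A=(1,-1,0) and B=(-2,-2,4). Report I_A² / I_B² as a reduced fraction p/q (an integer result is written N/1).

1/5

l's match ⇒ only the (l;m) 3-j factors differ between A and B.
A: triangle coeff Δ(4,5,5) = 1/3153150; Σ_t [0,3]: t=0:+1/6912 t=1:−1/864 t=2:+1/1152 t=3:−1/17280 = -7/34560; (3j)²=1/429 [(4 5 5; 1 -1 0)], sign=+1
B: triangle coeff Δ(4,5,5) = 1/3153150; Σ_t [2,3]: t=2:+1/11520 t=3:−1/25920 = 1/20736; (3j)²=5/429 [(4 5 5; -2 -2 4)], sign=-1
I_A²/I_B² = (1/429)/(5/429) = 1/5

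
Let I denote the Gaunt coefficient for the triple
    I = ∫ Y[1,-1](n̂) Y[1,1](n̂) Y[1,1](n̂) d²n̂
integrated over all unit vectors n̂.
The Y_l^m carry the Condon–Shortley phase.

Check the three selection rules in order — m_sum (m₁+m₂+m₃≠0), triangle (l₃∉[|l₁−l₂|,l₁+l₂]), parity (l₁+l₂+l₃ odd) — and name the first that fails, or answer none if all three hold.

azimuthal sum: -1 + 1 + 1 = 1  ✗
0 ≤ 1 ≤ 2 (triangle on l)
L = 1 + 1 + 1 = 3 (odd)

m_sum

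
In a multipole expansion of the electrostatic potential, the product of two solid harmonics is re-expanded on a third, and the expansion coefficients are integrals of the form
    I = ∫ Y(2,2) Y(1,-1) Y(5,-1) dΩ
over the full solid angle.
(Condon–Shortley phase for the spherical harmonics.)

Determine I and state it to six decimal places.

0.000000

l₃=5 ∉ [1,3] — triangle fails ⇒ I = 0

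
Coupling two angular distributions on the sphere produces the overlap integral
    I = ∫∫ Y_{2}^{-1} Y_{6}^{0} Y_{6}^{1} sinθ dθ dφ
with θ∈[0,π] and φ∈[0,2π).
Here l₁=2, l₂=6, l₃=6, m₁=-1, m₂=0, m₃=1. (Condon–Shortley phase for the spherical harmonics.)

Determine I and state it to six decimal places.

-0.030344

Rules hold: Σm=0, L=14 even, 4≤6≤8.
N = 5·13·13 = 845
Δ = 2!·2!·10!/15! = 1/90090
Racah Σ t=0..2: t=0:+1/69120 t=1:−1/14400 t=2:+1/69120 = -7/172800
⇒ 3j(2 6 6; 0 0 0)² = 14/715, sgn -1
Racah Σ t=1..2: t=1:−1/28800 t=2:+1/34560 = -1/172800
⇒ 3j(2 6 6; -1 0 1)² = 1/1430, sgn +1
4πI² = N·(3j₀)²·(3jₘ)² = 7/605
I = -1·√(0.0115702/4π) = -0.03034355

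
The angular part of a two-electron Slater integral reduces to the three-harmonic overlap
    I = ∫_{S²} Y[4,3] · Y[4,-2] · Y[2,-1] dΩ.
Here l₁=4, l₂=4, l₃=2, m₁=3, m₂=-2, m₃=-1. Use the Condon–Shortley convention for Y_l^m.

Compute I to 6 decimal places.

-0.187702

m-sum 0 ✓  L=10 even ✓  0≤2≤8 ✓
Π(2lᵢ+1) = 9×9×5 = 405
triangle coeff Δ(4,4,2) = 1/13860
Σ_t [2,4]: t=2:+1/192 t=3:−1/36 t=4:+1/192 = -5/288
(3j)²=20/693 [(4 4 2; 0 0 0)], sign=-1
Σ_t [0,1]: t=0:+1/1440 t=1:−1/240 = -1/288
(3j)²=5/132 [(4 4 2; 3 -2 -1)], sign=+1
⇒ 4πI² = 375/847
I = (-1)√(375/847/(4π)) = -0.18770204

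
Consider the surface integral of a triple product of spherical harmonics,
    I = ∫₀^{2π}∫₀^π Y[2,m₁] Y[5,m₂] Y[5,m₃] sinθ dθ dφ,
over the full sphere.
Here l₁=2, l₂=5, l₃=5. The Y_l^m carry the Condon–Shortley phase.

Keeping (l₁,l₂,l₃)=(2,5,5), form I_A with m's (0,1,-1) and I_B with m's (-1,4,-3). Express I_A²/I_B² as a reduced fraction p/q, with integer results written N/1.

27/49

l's match ⇒ only the (l;m) 3-j factors differ between A and B.
A: triangle coeff Δ(2,5,5) = 1/38610; Σ_t [0,2]: t=0:+1/5760 t=1:−1/720 t=2:+1/2304 = -1/1280; (3j)²=27/1430 [(2 5 5; 0 1 -1)], sign=-1
B: triangle coeff Δ(2,5,5) = 1/38610; Σ_t [1,2]: t=1:−1/80640 t=2:+1/10080 = 1/11520; (3j)²=49/1430 [(2 5 5; -1 4 -3)], sign=+1
I_A²/I_B² = (27/1430)/(49/1430) = 27/49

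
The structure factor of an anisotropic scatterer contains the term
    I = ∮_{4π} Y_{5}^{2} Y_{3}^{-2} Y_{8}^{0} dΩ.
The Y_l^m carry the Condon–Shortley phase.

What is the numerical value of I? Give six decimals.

0.088863

Checks pass: Σm=0; 16 even; l₃=8∈[2,8].
(2·5+1)(2·3+1)(2·8+1) = 1309
Δ: 0! 10! 6! / 17! → 1/136136
sum: t=0:+1/518400 = 1/518400
3j²(5 3 8; 0 0 0) = Δ·Π!·Σ² = 56/2431  (sign +1)
sum: t=0:+1/3628800 = 1/3628800
3j²(5 3 8; 2 -2 0) = Δ·Π!·Σ² = 8/2431  (sign +1)
combine: 4πI² = 1309·56/2431·8/2431 = 3136/31603
take √, sign +1: I = 0.08886258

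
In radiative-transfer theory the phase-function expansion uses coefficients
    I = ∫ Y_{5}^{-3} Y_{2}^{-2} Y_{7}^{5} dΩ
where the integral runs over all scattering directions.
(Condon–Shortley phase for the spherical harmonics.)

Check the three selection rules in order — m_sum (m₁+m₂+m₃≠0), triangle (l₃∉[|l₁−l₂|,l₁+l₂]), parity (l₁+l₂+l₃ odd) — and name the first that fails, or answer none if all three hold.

m₁+m₂+m₃ = -3 − 2 + 5 = 0  ✓
triangle: |5−2|=3 ≤ l₃=7 ≤ 5+2=7  ✓
parity: l₁+l₂+l₃ = 14 is even  ✓

none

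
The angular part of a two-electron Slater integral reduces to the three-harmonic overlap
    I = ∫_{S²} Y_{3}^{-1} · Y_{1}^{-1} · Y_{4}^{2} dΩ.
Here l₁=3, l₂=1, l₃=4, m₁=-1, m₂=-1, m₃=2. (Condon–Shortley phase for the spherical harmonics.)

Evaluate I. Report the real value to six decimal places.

0.238414

m-sum 0 ✓  L=8 even ✓  2≤4≤4 ✓
Π(2lᵢ+1) = 7×3×9 = 189
triangle coeff Δ(3,1,4) = 1/252
Σ_t [0,0]: t=0:+1/36 = 1/36
(3j)²=4/63 [(3 1 4; 0 0 0)], sign=+1
Σ_t [0,0]: t=0:+1/96 = 1/96
(3j)²=5/84 [(3 1 4; -1 -1 2)], sign=+1
⇒ 4πI² = 5/7
I = (+1)√(5/7/(4π)) = 0.23841361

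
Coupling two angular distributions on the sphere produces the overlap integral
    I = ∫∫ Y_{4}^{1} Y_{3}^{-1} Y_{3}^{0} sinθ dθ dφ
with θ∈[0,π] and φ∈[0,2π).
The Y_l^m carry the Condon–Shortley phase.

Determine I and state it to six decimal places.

-0.099323

Rules hold: Σm=0, L=10 even, 1≤3≤7.
N = 9·7·7 = 441
Δ = 4!·4!·2!/11! = 1/34650
Racah Σ t=1..3: t=1:−1/72 t=2:+1/16 t=3:−1/72 = 5/144
⇒ 3j(4 3 3; 0 0 0)² = 2/77, sgn -1
Racah Σ t=0..2: t=0:+1/288 t=1:−1/24 t=2:+1/48 = -5/288
⇒ 3j(4 3 3; 1 -1 0)² = 5/462, sgn +1
4πI² = N·(3j₀)²·(3jₘ)² = 15/121
I = -1·√(0.123967/4π) = -0.09932258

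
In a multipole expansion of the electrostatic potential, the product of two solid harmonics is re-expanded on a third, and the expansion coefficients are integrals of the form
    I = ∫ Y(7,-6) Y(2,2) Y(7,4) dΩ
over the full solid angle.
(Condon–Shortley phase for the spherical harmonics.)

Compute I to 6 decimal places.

m-sum 0 ✓  L=16 even ✓  5≤7≤9 ✓
Π(2lᵢ+1) = 15×5×15 = 1125
triangle coeff Δ(7,2,7) = 1/185640
Σ_t [0,2]: t=0:+1/2419200 t=1:−1/518400 t=2:+1/2419200 = -1/907200
(3j)²=56/3315 [(7 2 7; 0 0 0)], sign=+1
Σ_t [2,2]: t=2:+1/159667200 = 1/159667200
(3j)²=9/1190 [(7 2 7; -6 2 4)], sign=-1
⇒ 4πI² = 540/3757
I = (-1)√(540/3757/(4π)) = -0.10694768

-0.106948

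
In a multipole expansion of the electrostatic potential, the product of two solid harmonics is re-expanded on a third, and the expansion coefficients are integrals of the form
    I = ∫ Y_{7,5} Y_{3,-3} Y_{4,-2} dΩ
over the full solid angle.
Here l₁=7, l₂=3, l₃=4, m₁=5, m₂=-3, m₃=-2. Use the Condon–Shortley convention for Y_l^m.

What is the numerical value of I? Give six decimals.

-0.204818

Checks pass: Σm=0; 14 even; l₃=4∈[4,10].
(2·7+1)(2·3+1)(2·4+1) = 945
Δ: 6! 8! 0! / 15! → 1/45045
sum: t=3:−1/20736 = -1/20736
3j²(7 3 4; 0 0 0) = Δ·Π!·Σ² = 35/1287  (sign -1)
sum: t=0:+1/1036800 = 1/1036800
3j²(7 3 4; 5 -3 -2) = Δ·Π!·Σ² = 4/195  (sign +1)
combine: 4πI² = 945·35/1287·4/195 = 980/1859
take √, sign -1: I = -0.20481814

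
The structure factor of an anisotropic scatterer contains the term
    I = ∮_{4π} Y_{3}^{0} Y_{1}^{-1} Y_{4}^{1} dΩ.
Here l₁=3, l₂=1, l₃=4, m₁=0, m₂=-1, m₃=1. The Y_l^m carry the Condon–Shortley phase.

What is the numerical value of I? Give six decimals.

-0.194664

Rules hold: Σm=0, L=8 even, 2≤4≤4.
N = 7·3·9 = 189
Δ = 0!·6!·2!/9! = 1/252
Racah Σ t=0..0: t=0:+1/36 = 1/36
⇒ 3j(3 1 4; 0 0 0)² = 4/63, sgn +1
Racah Σ t=0..0: t=0:+1/72 = 1/72
⇒ 3j(3 1 4; 0 -1 1)² = 5/126, sgn -1
4πI² = N·(3j₀)²·(3jₘ)² = 10/21
I = -1·√(0.47619/4π) = -0.19466390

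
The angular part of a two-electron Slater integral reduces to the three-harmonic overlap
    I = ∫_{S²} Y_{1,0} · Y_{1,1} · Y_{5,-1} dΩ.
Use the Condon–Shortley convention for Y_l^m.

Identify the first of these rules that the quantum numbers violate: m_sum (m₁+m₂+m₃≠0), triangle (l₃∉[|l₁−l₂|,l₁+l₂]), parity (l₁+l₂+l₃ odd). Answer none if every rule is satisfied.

m₁+m₂+m₃ = 0 + 1 − 1 = 0  ✓
triangle: |1−1|=0 ≤ l₃=5 ≤ 1+1=2  ✗
parity: l₁+l₂+l₃ = 7 is odd

triangle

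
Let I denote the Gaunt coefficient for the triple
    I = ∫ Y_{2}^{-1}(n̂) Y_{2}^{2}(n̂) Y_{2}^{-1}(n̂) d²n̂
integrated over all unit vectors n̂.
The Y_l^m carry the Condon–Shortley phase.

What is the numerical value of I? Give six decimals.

0.220728

Rules hold: Σm=0, L=6 even, 0≤2≤4.
N = 5·5·5 = 125
Δ = 2!·2!·2!/7! = 1/630
Racah Σ t=0..2: t=0:+1/8 t=1:−1/1 t=2:+1/8 = -3/4
⇒ 3j(2 2 2; 0 0 0)² = 2/35, sgn -1
Racah Σ t=2..2: t=2:+1/4 = 1/4
⇒ 3j(2 2 2; -1 2 -1)² = 3/35, sgn -1
4πI² = N·(3j₀)²·(3jₘ)² = 30/49
I = +1·√(0.612245/4π) = 0.22072812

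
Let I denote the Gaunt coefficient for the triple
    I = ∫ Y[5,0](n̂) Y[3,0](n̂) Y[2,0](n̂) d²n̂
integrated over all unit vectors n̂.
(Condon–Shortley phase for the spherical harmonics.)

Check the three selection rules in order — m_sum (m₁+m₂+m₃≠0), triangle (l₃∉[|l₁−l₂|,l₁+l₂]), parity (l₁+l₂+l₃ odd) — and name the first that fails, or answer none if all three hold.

none

azimuthal sum: 0 + 0 + 0 = 0  ✓
2 ≤ 2 ≤ 8 (triangle on l)  ✓
L = 5 + 3 + 2 = 10 (even)  ✓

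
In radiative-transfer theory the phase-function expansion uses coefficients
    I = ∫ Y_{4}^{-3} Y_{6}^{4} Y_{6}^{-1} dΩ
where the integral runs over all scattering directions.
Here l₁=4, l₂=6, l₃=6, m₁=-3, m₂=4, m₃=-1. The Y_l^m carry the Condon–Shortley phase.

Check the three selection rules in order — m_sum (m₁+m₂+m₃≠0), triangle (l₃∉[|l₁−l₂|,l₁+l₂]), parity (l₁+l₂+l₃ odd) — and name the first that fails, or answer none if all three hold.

Σmᵢ = 0  ✓
l₃∈[|l₁−l₂|,l₁+l₂]=[2,10], have l₃=6  ✓
Σlᵢ = 16 ⇒ even  ✓

none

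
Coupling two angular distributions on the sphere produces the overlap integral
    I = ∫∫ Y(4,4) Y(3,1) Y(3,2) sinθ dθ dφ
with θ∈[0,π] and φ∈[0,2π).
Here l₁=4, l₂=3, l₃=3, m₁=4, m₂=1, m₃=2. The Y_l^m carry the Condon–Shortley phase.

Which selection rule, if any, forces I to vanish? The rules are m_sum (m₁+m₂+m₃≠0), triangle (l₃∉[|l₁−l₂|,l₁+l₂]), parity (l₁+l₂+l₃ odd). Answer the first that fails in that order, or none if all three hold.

m_sum

azimuthal sum: 4 + 1 + 2 = 7  ✗
1 ≤ 3 ≤ 7 (triangle on l)
L = 4 + 3 + 3 = 10 (even)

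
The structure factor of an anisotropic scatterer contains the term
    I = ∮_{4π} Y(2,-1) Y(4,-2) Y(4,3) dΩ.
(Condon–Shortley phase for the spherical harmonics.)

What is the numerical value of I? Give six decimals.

-0.187702

Rules hold: Σm=0, L=10 even, 2≤4≤6.
N = 5·9·9 = 405
Δ = 2!·2!·6!/11! = 1/13860
Racah Σ t=0..2: t=0:+1/192 t=1:−1/36 t=2:+1/192 = -5/288
⇒ 3j(2 4 4; 0 0 0)² = 20/693, sgn -1
Racah Σ t=1..2: t=1:−1/240 t=2:+1/1440 = -1/288
⇒ 3j(2 4 4; -1 -2 3)² = 5/132, sgn +1
4πI² = N·(3j₀)²·(3jₘ)² = 375/847
I = -1·√(0.442739/4π) = -0.18770204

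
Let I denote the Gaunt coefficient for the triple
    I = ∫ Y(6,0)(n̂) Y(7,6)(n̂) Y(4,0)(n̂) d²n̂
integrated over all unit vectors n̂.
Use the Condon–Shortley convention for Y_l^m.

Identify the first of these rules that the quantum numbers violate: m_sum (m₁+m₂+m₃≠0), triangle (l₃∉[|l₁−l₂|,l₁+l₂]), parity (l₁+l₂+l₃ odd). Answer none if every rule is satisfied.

azimuthal sum: 0 + 6 + 0 = 6  ✗
1 ≤ 4 ≤ 13 (triangle on l)
L = 6 + 7 + 4 = 17 (odd)

m_sum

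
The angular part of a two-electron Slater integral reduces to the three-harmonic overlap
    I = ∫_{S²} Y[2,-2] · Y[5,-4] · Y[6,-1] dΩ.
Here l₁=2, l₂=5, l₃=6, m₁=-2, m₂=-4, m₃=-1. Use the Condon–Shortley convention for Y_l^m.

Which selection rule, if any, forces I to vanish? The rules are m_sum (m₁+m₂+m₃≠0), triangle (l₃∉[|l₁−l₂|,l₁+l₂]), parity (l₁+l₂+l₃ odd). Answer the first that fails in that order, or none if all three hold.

Σmᵢ = -7  ✗
l₃∈[|l₁−l₂|,l₁+l₂]=[3,7], have l₃=6
Σlᵢ = 13 ⇒ odd

m_sum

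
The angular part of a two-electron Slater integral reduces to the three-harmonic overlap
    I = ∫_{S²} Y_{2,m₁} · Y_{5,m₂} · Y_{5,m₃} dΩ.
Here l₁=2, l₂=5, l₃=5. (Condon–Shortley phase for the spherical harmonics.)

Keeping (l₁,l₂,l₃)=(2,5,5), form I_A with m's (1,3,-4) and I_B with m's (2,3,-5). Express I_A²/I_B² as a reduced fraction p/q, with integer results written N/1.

49/10

Same 2,5,5: normalisation and zero-m 3j drop out of the ratio.
A: Δ: 2! 2! 8! / 13! → 1/38610; sum: t=0:+1/80640 t=1:−1/10080 = -1/11520; 3j²(2 5 5; 1 3 -4) = Δ·Π!·Σ² = 49/1430  (sign +1)
B: Δ: 2! 2! 8! / 13! → 1/38610; sum: t=0:+1/161280 = 1/161280; 3j²(2 5 5; 2 3 -5) = Δ·Π!·Σ² = 1/143  (sign +1)
I_A²/I_B² = (49/1430)/(1/143) = 49/10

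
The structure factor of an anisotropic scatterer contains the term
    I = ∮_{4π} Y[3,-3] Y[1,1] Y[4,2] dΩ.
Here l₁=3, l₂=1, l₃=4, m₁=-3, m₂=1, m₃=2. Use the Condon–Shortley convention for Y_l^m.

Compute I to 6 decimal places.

0.061558

Checks pass: Σm=0; 8 even; l₃=4∈[2,4].
(2·3+1)(2·1+1)(2·4+1) = 189
Δ: 0! 6! 2! / 9! → 1/252
sum: t=0:+1/36 = 1/36
3j²(3 1 4; 0 0 0) = Δ·Π!·Σ² = 4/63  (sign +1)
sum: t=0:+1/1440 = 1/1440
3j²(3 1 4; -3 1 2) = Δ·Π!·Σ² = 1/252  (sign +1)
combine: 4πI² = 189·4/63·1/252 = 1/21
take √, sign +1: I = 0.06155813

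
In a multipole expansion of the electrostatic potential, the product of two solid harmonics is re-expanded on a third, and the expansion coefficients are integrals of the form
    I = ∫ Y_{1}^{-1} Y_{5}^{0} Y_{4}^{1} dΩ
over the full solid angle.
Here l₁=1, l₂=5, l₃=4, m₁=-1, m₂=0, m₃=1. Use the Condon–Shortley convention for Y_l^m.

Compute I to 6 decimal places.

Checks pass: Σm=0; 10 even; l₃=4∈[4,6].
(2·1+1)(2·5+1)(2·4+1) = 297
Δ: 2! 0! 8! / 11! → 1/495
sum: t=1:−1/576 = -1/576
3j²(1 5 4; 0 0 0) = Δ·Π!·Σ² = 5/99  (sign -1)
sum: t=2:+1/1440 = 1/1440
3j²(1 5 4; -1 0 1) = Δ·Π!·Σ² = 2/99  (sign -1)
combine: 4πI² = 297·5/99·2/99 = 10/33
take √, sign +1: I = 0.15528807

0.155288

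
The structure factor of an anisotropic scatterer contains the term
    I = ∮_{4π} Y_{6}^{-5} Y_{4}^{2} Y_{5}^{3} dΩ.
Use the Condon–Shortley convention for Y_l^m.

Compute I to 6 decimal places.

0.000000

l₁+l₂+l₃=15 is odd: 3j(l;000)=0 ⇒ I=0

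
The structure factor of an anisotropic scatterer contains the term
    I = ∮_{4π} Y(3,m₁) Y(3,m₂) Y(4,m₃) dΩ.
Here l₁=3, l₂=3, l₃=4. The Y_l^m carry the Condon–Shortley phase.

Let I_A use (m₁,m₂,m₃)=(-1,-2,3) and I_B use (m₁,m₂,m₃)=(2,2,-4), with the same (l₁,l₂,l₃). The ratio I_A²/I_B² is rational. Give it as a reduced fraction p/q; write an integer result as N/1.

Shared (l₁,l₂,l₃)=(3,3,4): N and (l;000)² cancel in I_A²/I_B².
A: Δ = 2!·4!·4!/11! = 1/34650; Racah Σ t=0..1: t=0:+1/288 t=1:−1/144 = -1/288; ⇒ 3j(3 3 4; -1 -2 3)² = 1/99, sgn +1
B: Δ = 2!·4!·4!/11! = 1/34650; Racah Σ t=1..1: t=1:−1/576 = -1/576; ⇒ 3j(3 3 4; 2 2 -4)² = 5/99, sgn -1
I_A²/I_B² = (1/99)/(5/99) = 1/5

1/5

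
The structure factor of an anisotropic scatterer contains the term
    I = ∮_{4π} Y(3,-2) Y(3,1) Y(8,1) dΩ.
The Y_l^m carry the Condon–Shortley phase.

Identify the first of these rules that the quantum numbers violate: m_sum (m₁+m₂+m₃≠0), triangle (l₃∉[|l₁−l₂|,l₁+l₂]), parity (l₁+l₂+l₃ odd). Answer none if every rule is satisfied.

triangle

azimuthal sum: -2 + 1 + 1 = 0  ✓
0 ≤ 8 ≤ 6 (triangle on l)  ✗
L = 3 + 3 + 8 = 14 (even)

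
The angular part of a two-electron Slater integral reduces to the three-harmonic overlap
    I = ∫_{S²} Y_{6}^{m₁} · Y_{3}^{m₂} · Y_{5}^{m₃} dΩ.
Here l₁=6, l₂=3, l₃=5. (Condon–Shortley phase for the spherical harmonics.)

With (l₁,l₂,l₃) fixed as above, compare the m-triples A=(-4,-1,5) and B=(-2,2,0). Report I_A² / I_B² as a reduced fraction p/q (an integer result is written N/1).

Same 6,3,5: normalisation and zero-m 3j drop out of the ratio.
A: Δ: 4! 8! 2! / 15! → 1/675675; sum: t=2:+1/322560 = 1/322560; 3j²(6 3 5; -4 -1 5) = Δ·Π!·Σ² = 18/1001  (sign +1)
B: Δ: 4! 8! 2! / 15! → 1/675675; sum: t=3:−1/8640 t=4:+1/13824 = -1/23040; 3j²(6 3 5; -2 2 0) = Δ·Π!·Σ² = 2/429  (sign +1)
I_A²/I_B² = (18/1001)/(2/429) = 27/7

27/7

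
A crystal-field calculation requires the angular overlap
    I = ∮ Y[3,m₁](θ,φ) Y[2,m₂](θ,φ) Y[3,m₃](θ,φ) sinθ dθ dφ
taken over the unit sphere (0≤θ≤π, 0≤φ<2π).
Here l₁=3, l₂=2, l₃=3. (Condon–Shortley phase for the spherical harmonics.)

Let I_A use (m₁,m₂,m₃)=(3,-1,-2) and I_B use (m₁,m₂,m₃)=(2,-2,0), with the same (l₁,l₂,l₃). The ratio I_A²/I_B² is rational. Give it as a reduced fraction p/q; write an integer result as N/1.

5/4

l's match ⇒ only the (l;m) 3-j factors differ between A and B.
A: triangle coeff Δ(3,2,3) = 1/3780; Σ_t [0,0]: t=0:+1/48 = 1/48; (3j)²=5/84 [(3 2 3; 3 -1 -2)], sign=-1
B: triangle coeff Δ(3,2,3) = 1/3780; Σ_t [0,0]: t=0:+1/24 = 1/24; (3j)²=1/21 [(3 2 3; 2 -2 0)], sign=-1
I_A²/I_B² = (5/84)/(1/21) = 5/4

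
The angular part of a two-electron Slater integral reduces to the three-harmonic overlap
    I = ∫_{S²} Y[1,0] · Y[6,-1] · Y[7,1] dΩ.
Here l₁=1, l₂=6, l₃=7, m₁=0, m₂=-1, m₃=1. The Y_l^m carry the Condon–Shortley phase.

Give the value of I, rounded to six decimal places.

-0.242415

m-sum 0 ✓  L=14 even ✓  5≤7≤7 ✓
Π(2lᵢ+1) = 3×13×15 = 585
triangle coeff Δ(1,6,7) = 1/1365
Σ_t [0,0]: t=0:+1/518400 = 1/518400
(3j)²=7/195 [(1 6 7; 0 0 0)], sign=-1
Σ_t [0,0]: t=0:+1/604800 = 1/604800
(3j)²=16/455 [(1 6 7; 0 -1 1)], sign=+1
⇒ 4πI² = 48/65
I = (-1)√(48/65/(4π)) = -0.24241473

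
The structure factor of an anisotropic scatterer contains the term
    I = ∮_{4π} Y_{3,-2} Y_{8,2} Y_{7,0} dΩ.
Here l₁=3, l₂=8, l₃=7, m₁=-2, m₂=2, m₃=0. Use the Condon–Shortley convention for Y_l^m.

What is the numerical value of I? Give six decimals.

-0.091974

Checks pass: Σm=0; 18 even; l₃=7∈[5,11].
(2·3+1)(2·8+1)(2·7+1) = 1785
Δ: 4! 2! 12! / 19! → 1/5290740
sum: t=1:−1/7257600 t=2:+1/2073600 t=3:−1/7257600 = 1/4838400
3j²(3 8 7; 0 0 0) = Δ·Π!·Σ² = 252/20995  (sign -1)
sum: t=3:−1/7257600 t=4:+1/12441600 = -1/17418240
3j²(3 8 7; -2 2 0) = Δ·Π!·Σ² = 125/25194  (sign +1)
combine: 4πI² = 1785·252/20995·125/25194 = 110250/1037153
take √, sign -1: I = -0.09197355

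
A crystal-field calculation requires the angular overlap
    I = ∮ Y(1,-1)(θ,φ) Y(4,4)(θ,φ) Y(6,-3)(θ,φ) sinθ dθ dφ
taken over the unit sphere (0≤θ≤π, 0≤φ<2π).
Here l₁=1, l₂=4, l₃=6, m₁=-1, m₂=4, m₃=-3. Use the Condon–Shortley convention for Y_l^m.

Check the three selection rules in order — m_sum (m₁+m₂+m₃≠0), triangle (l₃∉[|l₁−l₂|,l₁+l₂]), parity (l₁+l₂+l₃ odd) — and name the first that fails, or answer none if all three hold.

m₁+m₂+m₃ = -1 + 4 − 3 = 0  ✓
triangle: |1−4|=3 ≤ l₃=6 ≤ 1+4=5  ✗
parity: l₁+l₂+l₃ = 11 is odd

triangle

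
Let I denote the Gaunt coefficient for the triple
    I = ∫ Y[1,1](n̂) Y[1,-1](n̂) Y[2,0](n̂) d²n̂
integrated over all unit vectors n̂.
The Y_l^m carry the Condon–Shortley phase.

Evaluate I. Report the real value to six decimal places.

0.126157

Rules hold: Σm=0, L=4 even, 0≤2≤2.
N = 3·3·5 = 45
Δ = 0!·2!·2!/5! = 1/30
Racah Σ t=0..0: t=0:+1/1 = 1/1
⇒ 3j(1 1 2; 0 0 0)² = 2/15, sgn +1
Racah Σ t=0..0: t=0:+1/4 = 1/4
⇒ 3j(1 1 2; 1 -1 0)² = 1/30, sgn +1
4πI² = N·(3j₀)²·(3jₘ)² = 1/5
I = +1·√(0.2/4π) = 0.12615663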